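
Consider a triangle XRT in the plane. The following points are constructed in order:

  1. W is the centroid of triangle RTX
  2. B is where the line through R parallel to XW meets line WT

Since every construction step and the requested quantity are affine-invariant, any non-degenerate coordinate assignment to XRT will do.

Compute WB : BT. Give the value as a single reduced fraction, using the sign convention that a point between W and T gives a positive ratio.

WB:BT = -1/2

Assign X = (0, 0), R = (1, 0), T = (0, 1) — the answer is frame-independent, so this choice is without loss of generality.
1. W is the centroid of triangle RTX ⇒ W = (1/3, 1/3)
2. B is where the line through R parallel to XW meets line WT ⇒ B = (2/3, -1/3)
B = W + t·(T−W) with t = -1, so WB:BT = t:(1−t) = -1:2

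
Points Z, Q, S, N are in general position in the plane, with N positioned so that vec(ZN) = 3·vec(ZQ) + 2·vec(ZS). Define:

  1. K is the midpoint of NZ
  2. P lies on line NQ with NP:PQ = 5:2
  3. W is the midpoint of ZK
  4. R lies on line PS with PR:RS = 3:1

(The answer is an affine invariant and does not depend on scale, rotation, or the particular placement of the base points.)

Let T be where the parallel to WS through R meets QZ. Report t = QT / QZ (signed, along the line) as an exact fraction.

Set Z = (0, 0), Q = (1, 0), S = (0, 1), N = (3, 2); any affine frame gives the same invariant.
1. K is the midpoint of NZ ⇒ K = (3/2, 1)
2. P lies on line NQ with NP:PQ = 5:2 ⇒ P = (11/7, 4/7)
3. W is the midpoint of ZK ⇒ W = (3/4, 1/2)
4. R lies on line PS with PR:RS = 3:1 ⇒ R = (11/28, 25/28)
through R parallel to WS: direction (-3/4, 1/2); meets QZ at T = (97/56, 0)
T = Q + t·(Z−Q) with t = -41/56

t = -41/56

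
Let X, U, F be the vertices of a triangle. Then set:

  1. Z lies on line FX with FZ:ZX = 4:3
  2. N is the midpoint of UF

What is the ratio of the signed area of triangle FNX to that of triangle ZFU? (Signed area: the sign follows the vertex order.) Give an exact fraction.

Choose coordinates X = (0, 0), U = (1, 0), F = (0, 1).
1. Z lies on line FX with FZ:ZX = 4:3 ⇒ Z = (0, 3/7)
2. N is the midpoint of UF ⇒ N = (1/2, 1/2)
2·[FNX] = -1/2, 2·[ZFU] = -4/7
[FNX]:[ZFU] = -1/2:-4/7 = 7/8

[FNX]:[ZFU] = 7/8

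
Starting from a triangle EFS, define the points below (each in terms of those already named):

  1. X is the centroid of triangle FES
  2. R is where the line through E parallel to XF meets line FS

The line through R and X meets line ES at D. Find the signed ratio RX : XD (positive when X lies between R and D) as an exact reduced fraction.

RX:XD = 5

Assign E = (0, 0), F = (1, 0), S = (0, 1) — the answer is frame-independent, so this choice is without loss of generality.
1. X is the centroid of triangle FES ⇒ X = (1/3, 1/3)
2. R is where the line through E parallel to XF meets line FS ⇒ R = (2, -1)
line RX meets ES at D = (0, 3/5)
X = R + t·(D−R) with t = 5/6, so RX:XD = 5/6:1/6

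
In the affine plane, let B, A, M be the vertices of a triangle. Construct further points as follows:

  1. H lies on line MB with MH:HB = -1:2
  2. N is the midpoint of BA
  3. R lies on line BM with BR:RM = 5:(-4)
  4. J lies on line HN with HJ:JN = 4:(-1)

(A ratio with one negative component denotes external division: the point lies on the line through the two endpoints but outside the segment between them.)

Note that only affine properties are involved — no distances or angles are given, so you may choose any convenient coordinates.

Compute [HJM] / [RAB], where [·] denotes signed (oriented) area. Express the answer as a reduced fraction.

Assign B = (0, 0), A = (1, 0), M = (0, 1) — the answer is frame-independent, so this choice is without loss of generality.
1. H lies on line MB with MH:HB = -1:2 ⇒ H = (0, 2)
2. N is the midpoint of BA ⇒ N = (1/2, 0)
3. R lies on line BM with BR:RM = 5:(-4) ⇒ R = (0, 5)
4. J lies on line HN with HJ:JN = 4:(-1) ⇒ J = (2/3, -2/3)
2·[HJM] = -2/3, 2·[RAB] = -5
[HJM]:[RAB] = -2/3:-5 = 2/15

[HJM]:[RAB] = 2/15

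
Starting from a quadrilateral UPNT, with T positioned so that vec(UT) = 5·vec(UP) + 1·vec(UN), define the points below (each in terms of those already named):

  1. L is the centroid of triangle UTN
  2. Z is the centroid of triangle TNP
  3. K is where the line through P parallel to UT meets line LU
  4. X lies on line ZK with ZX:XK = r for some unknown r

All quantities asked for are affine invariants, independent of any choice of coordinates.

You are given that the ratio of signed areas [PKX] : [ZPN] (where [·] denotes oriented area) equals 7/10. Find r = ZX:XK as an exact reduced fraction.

r = -1/5

Set U = (0, 0), P = (1, 0), N = (0, 1), T = (5, 1); any affine frame gives the same invariant.
1. L is the centroid of triangle UTN ⇒ L = (5/3, 2/3)
2. Z is the centroid of triangle TNP ⇒ Z = (2, 2/3)
3. K is where the line through P parallel to UT meets line LU ⇒ K = (-1, -2/5)
4. With ZX:XK = r, write λ = r/(r+1) so X = Z + λ·(K−Z); X is affine-linear in λ
Every point depending on X is an affine combination of X and λ-independent points, so each such coordinate is linear in λ; the λ² term in each signed area is a multiple of (K−Z)×(K−Z) = 0, so 2·[PKX] and 2·[ZPN] are each linear in λ. Evaluating at λ=0 and λ=1:
  2·[PKX] = 14/15·λ − 14/15,   2·[ZPN] = -5/3
So [PKX]:[ZPN] = (14/15·λ − 14/15) / (-5/3). Setting this equal to 7/10:
  14/15·λ − 14/15 = 7/10·(-5/3)  ⇒  λ = -1/4
Then r = λ/(1−λ) = (-1/4)/(5/4) = -1/5. Check: with r = -1/5, X = (11/4, 14/15) and [PKX]:[ZPN] = 7/10 as required.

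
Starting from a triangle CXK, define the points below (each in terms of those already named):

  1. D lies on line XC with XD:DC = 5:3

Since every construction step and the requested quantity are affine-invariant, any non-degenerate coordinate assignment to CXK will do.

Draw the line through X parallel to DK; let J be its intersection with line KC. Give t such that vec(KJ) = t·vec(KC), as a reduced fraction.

Set C = (0, 0), X = (1, 0), K = (0, 1); any affine frame gives the same invariant.
1. D lies on line XC with XD:DC = 5:3 ⇒ D = (3/8, 0)
through X parallel to DK: direction (-3/8, 1); meets KC at J = (0, 8/3)
J = K + t·(C−K) with t = -5/3

t = -5/3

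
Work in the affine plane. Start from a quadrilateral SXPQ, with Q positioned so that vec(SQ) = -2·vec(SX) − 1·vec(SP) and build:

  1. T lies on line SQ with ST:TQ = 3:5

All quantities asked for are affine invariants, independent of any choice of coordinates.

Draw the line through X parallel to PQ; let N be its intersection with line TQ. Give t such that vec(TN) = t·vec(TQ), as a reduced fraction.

t = -11/5

Choose coordinates S = (0, 0), X = (1, 0), P = (0, 1), Q = (-2, -1).
1. T lies on line SQ with ST:TQ = 3:5 ⇒ T = (-3/4, -3/8)
through X parallel to PQ: direction (-2, -2); meets TQ at N = (2, 1)
N = T + t·(Q−T) with t = -11/5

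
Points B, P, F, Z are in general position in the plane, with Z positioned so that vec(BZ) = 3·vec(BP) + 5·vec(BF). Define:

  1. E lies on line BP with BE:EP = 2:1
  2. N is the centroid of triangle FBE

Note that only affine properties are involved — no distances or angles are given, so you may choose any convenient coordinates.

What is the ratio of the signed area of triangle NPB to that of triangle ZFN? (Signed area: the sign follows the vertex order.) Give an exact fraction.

[NPB]:[ZFN] = -3/26

Set B = (0, 0), P = (1, 0), F = (0, 1), Z = (3, 5); any affine frame gives the same invariant.
1. E lies on line BP with BE:EP = 2:1 ⇒ E = (2/3, 0)
2. N is the centroid of triangle FBE ⇒ N = (2/9, 1/3)
2·[NPB] = -1/3, 2·[ZFN] = 26/9
[NPB]:[ZFN] = -1/3:26/9 = -3/26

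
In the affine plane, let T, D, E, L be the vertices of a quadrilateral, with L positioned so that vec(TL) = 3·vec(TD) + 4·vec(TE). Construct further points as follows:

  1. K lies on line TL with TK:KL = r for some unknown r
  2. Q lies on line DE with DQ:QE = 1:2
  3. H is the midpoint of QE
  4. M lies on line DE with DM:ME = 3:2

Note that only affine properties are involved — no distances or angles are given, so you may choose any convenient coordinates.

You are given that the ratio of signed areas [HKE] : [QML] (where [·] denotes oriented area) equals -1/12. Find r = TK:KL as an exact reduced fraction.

r = 1/4

Set T = (0, 0), D = (1, 0), E = (0, 1), L = (3, 4); any affine frame gives the same invariant.
1. With TK:KL = r, write λ = r/(r+1) so K = T + λ·(L−T); K is affine-linear in λ
2. Q lies on line DE with DQ:QE = 1:2 ⇒ Q = (2/3, 1/3)
3. H is the midpoint of QE ⇒ H = (1/3, 2/3)
4. M lies on line DE with DM:ME = 3:2 ⇒ M = (2/5, 3/5)
Every point depending on K is an affine combination of K and λ-independent points, so each such coordinate is linear in λ; the λ² term in each signed area is a multiple of (L−T)×(L−T) = 0, so 2·[HKE] and 2·[QML] are each linear in λ. Evaluating at λ=0 and λ=1:
  2·[HKE] = 7/3·λ − 1/3,   2·[QML] = -8/5
So [HKE]:[QML] = (7/3·λ − 1/3) / (-8/5). Setting this equal to -1/12:
  7/3·λ − 1/3 = -1/12·(-8/5)  ⇒  λ = 1/5
Then r = λ/(1−λ) = (1/5)/(4/5) = 1/4. Check: with r = 1/4, K = (3/5, 4/5) and [HKE]:[QML] = -1/12 as required.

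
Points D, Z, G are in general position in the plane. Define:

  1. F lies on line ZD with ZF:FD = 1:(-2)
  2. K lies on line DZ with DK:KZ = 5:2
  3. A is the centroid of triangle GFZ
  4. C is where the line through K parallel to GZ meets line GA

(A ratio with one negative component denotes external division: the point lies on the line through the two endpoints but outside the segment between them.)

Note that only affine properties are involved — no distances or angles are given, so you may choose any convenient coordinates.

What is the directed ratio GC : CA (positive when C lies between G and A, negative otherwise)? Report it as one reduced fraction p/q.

GC:CA = -6/13

Choose coordinates D = (0, 0), Z = (1, 0), G = (0, 1).
1. F lies on line ZD with ZF:FD = 1:(-2) ⇒ F = (2, 0)
2. K lies on line DZ with DK:KZ = 5:2 ⇒ K = (5/7, 0)
3. A is the centroid of triangle GFZ ⇒ A = (1, 1/3)
4. C is where the line through K parallel to GZ meets line GA ⇒ C = (-6/7, 11/7)
C = G + t·(A−G) with t = -6/7, so GC:CA = t:(1−t) = -6/7:13/7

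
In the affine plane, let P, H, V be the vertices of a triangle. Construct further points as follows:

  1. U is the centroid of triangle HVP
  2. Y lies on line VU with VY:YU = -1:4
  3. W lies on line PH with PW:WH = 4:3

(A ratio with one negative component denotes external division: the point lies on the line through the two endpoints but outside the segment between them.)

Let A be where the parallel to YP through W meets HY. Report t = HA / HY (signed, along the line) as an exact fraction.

t = 3/7

Work in coordinates with P = (0, 0), H = (1, 0), V = (0, 1).
1. U is the centroid of triangle HVP ⇒ U = (1/3, 1/3)
2. Y lies on line VU with VY:YU = -1:4 ⇒ Y = (-1/9, 11/9)
3. W lies on line PH with PW:WH = 4:3 ⇒ W = (4/7, 0)
through W parallel to YP: direction (1/9, -11/9); meets HY at A = (11/21, 11/21)
A = H + t·(Y−H) with t = 3/7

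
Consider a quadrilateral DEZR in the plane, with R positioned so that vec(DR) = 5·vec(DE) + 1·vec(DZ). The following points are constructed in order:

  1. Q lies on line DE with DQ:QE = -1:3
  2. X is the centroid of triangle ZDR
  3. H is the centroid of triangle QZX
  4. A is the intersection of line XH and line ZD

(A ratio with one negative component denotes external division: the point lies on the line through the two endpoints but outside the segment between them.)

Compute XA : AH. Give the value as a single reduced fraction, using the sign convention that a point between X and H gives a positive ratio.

XA:AH = -30/7

Work in coordinates with D = (0, 0), E = (1, 0), Z = (0, 1), R = (5, 1).
1. Q lies on line DE with DQ:QE = -1:3 ⇒ Q = (-1/2, 0)
2. X is the centroid of triangle ZDR ⇒ X = (5/3, 2/3)
3. H is the centroid of triangle QZX ⇒ H = (7/18, 5/9)
4. A is the intersection of line XH and line ZD ⇒ A = (0, 12/23)
A = X + t·(H−X) with t = 30/23, so XA:AH = t:(1−t) = 30/23:-7/23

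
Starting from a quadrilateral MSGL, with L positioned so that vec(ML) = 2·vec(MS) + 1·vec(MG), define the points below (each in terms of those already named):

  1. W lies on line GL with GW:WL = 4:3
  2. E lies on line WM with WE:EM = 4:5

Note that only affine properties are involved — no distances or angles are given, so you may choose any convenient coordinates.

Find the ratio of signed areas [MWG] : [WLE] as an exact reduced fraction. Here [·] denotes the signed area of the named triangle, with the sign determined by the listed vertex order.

Choose coordinates M = (0, 0), S = (1, 0), G = (0, 1), L = (2, 1).
1. W lies on line GL with GW:WL = 4:3 ⇒ W = (8/7, 1)
2. E lies on line WM with WE:EM = 4:5 ⇒ E = (40/63, 5/9)
2·[MWG] = 8/7, 2·[WLE] = -8/21
[MWG]:[WLE] = 8/7:-8/21 = -3

[MWG]:[WLE] = -3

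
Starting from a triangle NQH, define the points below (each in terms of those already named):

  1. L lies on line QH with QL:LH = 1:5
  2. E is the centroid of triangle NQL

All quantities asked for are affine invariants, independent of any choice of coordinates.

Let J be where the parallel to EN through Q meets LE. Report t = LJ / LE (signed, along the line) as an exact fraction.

Choose coordinates N = (0, 0), Q = (1, 0), H = (0, 1).
1. L lies on line QH with QL:LH = 1:5 ⇒ L = (5/6, 1/6)
2. E is the centroid of triangle NQL ⇒ E = (11/18, 1/18)
through Q parallel to EN: direction (-11/18, -1/18); meets LE at J = (7/18, -1/18)
J = L + t·(E−L) with t = 2

t = 2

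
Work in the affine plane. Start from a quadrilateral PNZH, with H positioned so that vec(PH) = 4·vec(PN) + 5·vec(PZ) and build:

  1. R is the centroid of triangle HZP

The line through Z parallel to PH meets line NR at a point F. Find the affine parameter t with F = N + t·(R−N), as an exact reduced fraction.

Choose coordinates P = (0, 0), N = (1, 0), Z = (0, 1), H = (4, 5).
1. R is the centroid of triangle HZP ⇒ R = (4/3, 2)
through Z parallel to PH: direction (4, 5); meets NR at F = (28/19, 54/19)
F = N + t·(R−N) with t = 27/19

t = 27/19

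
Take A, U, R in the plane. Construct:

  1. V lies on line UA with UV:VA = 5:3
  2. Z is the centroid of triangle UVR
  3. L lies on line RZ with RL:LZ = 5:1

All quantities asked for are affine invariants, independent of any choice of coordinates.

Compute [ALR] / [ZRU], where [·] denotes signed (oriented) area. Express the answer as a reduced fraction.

Set A = (0, 0), U = (1, 0), R = (0, 1); any affine frame gives the same invariant.
1. V lies on line UA with UV:VA = 5:3 ⇒ V = (3/8, 0)
2. Z is the centroid of triangle UVR ⇒ Z = (11/24, 1/3)
3. L lies on line RZ with RL:LZ = 5:1 ⇒ L = (55/144, 4/9)
2·[ALR] = 55/144, 2·[ZRU] = -5/24
[ALR]:[ZRU] = 55/144:-5/24 = -11/6

[ALR]:[ZRU] = -11/6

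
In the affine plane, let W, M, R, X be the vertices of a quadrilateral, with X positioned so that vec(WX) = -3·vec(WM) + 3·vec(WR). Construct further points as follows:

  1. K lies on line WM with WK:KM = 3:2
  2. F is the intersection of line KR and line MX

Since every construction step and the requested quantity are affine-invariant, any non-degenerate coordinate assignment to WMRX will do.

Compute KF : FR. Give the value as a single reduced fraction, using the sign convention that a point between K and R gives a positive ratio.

Work in coordinates with W = (0, 0), M = (1, 0), R = (0, 1), X = (-3, 3).
1. K lies on line WM with WK:KM = 3:2 ⇒ K = (3/5, 0)
2. F is the intersection of line KR and line MX ⇒ F = (3/11, 6/11)
F = K + t·(R−K) with t = 6/11, so KF:FR = t:(1−t) = 6/11:5/11

KF:FR = 6/5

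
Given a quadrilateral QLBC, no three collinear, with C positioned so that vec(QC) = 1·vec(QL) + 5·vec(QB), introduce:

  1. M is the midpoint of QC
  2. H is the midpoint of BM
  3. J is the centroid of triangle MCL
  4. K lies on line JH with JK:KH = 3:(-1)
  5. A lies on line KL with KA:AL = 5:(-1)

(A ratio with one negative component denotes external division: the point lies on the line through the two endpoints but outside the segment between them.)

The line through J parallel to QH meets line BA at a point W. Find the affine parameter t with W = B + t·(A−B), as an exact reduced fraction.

t = 26/61

Assign Q = (0, 0), L = (1, 0), B = (0, 1), C = (1, 5) — the answer is frame-independent, so this choice is without loss of generality.
1. M is the midpoint of QC ⇒ M = (1/2, 5/2)
2. H is the midpoint of BM ⇒ H = (1/4, 7/4)
3. J is the centroid of triangle MCL ⇒ J = (5/6, 5/2)
4. K lies on line JH with JK:KH = 3:(-1) ⇒ K = (-1/24, 11/8)
5. A lies on line KL with KA:AL = 5:(-1) ⇒ A = (121/96, -11/32)
through J parallel to QH: direction (1/4, 7/4); meets BA at W = (1573/2928, 417/976)
W = B + t·(A−B) with t = 26/61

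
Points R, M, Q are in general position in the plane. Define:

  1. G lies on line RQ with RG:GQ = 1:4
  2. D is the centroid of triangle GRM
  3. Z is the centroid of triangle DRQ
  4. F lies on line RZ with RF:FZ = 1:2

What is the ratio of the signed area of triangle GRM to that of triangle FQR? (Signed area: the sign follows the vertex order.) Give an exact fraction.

Work in coordinates with R = (0, 0), M = (1, 0), Q = (0, 1).
1. G lies on line RQ with RG:GQ = 1:4 ⇒ G = (0, 1/5)
2. D is the centroid of triangle GRM ⇒ D = (1/3, 1/15)
3. Z is the centroid of triangle DRQ ⇒ Z = (1/9, 16/45)
4. F lies on line RZ with RF:FZ = 1:2 ⇒ F = (1/27, 16/135)
2·[GRM] = 1/5, 2·[FQR] = 1/27
[GRM]:[FQR] = 1/5:1/27 = 27/5

[GRM]:[FQR] = 27/5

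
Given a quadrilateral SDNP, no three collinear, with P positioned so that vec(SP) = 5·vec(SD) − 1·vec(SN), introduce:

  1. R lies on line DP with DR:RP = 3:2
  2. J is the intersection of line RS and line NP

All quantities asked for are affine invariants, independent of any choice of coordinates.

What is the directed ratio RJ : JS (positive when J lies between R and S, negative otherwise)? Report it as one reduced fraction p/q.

RJ:JS = -6/25

Choose coordinates S = (0, 0), D = (1, 0), N = (0, 1), P = (5, -1).
1. R lies on line DP with DR:RP = 3:2 ⇒ R = (17/5, -3/5)
2. J is the intersection of line RS and line NP ⇒ J = (85/19, -15/19)
J = R + t·(S−R) with t = -6/19, so RJ:JS = t:(1−t) = -6/19:25/19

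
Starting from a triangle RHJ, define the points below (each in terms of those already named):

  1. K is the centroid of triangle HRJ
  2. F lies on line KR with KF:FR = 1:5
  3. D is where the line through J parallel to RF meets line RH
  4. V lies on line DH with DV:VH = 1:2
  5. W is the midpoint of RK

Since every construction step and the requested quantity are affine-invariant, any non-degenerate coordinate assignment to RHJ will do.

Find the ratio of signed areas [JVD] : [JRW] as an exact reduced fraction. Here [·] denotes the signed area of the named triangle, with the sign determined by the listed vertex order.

Set R = (0, 0), H = (1, 0), J = (0, 1); any affine frame gives the same invariant.
1. K is the centroid of triangle HRJ ⇒ K = (1/3, 1/3)
2. F lies on line KR with KF:FR = 1:5 ⇒ F = (5/18, 5/18)
3. D is where the line through J parallel to RF meets line RH ⇒ D = (-1, 0)
4. V lies on line DH with DV:VH = 1:2 ⇒ V = (-1/3, 0)
5. W is the midpoint of RK ⇒ W = (1/6, 1/6)
2·[JVD] = -2/3, 2·[JRW] = 1/6
[JVD]:[JRW] = -2/3:1/6 = -4

[JVD]:[JRW] = -4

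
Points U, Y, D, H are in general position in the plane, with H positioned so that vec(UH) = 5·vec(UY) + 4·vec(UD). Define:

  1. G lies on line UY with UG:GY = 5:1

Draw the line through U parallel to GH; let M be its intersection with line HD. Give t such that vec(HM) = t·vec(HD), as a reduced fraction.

t = 4/9

Work in coordinates with U = (0, 0), Y = (1, 0), D = (0, 1), H = (5, 4).
1. G lies on line UY with UG:GY = 5:1 ⇒ G = (5/6, 0)
through U parallel to GH: direction (25/6, 4); meets HD at M = (25/9, 8/3)
M = H + t·(D−H) with t = 4/9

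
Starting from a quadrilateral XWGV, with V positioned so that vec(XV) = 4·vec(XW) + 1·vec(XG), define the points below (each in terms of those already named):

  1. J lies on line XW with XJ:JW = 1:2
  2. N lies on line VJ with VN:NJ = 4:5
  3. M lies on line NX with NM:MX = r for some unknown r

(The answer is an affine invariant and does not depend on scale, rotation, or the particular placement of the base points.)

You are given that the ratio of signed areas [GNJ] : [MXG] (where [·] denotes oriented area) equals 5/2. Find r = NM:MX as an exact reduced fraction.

Work in coordinates with X = (0, 0), W = (1, 0), G = (0, 1), V = (4, 1).
1. J lies on line XW with XJ:JW = 1:2 ⇒ J = (1/3, 0)
2. N lies on line VJ with VN:NJ = 4:5 ⇒ N = (64/27, 5/9)
3. With NM:MX = r, write λ = r/(r+1) so M = N + λ·(X−N); M is affine-linear in λ
Every point depending on M is an affine combination of M and λ-independent points, so each such coordinate is linear in λ; the λ² term in each signed area is a multiple of (X−N)×(X−N) = 0, so 2·[GNJ] and 2·[MXG] are each linear in λ. Evaluating at λ=0 and λ=1:
  2·[GNJ] = -20/9,   2·[MXG] = 64/27·λ − 64/27
So [GNJ]:[MXG] = (-20/9) / (64/27·λ − 64/27). Setting this equal to 5/2:
  -20/9 = 5/2·(64/27·λ − 64/27)  ⇒  λ = 5/8
Then r = λ/(1−λ) = (5/8)/(3/8) = 5/3. Check: with r = 5/3, M = (8/9, 5/24) and [GNJ]:[MXG] = 5/2 as required.

r = 5/3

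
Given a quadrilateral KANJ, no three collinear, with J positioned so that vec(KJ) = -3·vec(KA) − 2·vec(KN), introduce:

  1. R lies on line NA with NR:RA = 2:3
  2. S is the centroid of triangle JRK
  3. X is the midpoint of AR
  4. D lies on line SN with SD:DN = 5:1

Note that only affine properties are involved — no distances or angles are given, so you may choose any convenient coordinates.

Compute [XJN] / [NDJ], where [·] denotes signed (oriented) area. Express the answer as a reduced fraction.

Work in coordinates with K = (0, 0), A = (1, 0), N = (0, 1), J = (-3, -2).
1. R lies on line NA with NR:RA = 2:3 ⇒ R = (2/5, 3/5)
2. S is the centroid of triangle JRK ⇒ S = (-13/15, -7/15)
3. X is the midpoint of AR ⇒ X = (7/10, 3/10)
4. D lies on line SN with SD:DN = 5:1 ⇒ D = (-13/90, 34/45)
2·[XJN] = -21/5, 2·[NDJ] = -3/10
[XJN]:[NDJ] = -21/5:-3/10 = 14

[XJN]:[NDJ] = 14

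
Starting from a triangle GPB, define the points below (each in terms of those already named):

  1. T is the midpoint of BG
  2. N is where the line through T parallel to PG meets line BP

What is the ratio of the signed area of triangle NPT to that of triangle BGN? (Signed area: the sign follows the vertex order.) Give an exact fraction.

[NPT]:[BGN] = -1/2

Choose coordinates G = (0, 0), P = (1, 0), B = (0, 1).
1. T is the midpoint of BG ⇒ T = (0, 1/2)
2. N is where the line through T parallel to PG meets line BP ⇒ N = (1/2, 1/2)
2·[NPT] = -1/4, 2·[BGN] = 1/2
[NPT]:[BGN] = -1/4:1/2 = -1/2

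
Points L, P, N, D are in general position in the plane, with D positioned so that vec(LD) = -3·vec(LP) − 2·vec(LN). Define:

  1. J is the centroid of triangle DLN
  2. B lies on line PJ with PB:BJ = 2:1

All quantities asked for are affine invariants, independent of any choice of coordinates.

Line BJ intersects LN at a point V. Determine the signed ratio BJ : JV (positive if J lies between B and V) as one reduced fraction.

Work in coordinates with L = (0, 0), P = (1, 0), N = (0, 1), D = (-3, -2).
1. J is the centroid of triangle DLN ⇒ J = (-1, -1/3)
2. B lies on line PJ with PB:BJ = 2:1 ⇒ B = (-1/3, -2/9)
line BJ meets LN at V = (0, -1/6)
J = B + t·(V−B) with t = -2, so BJ:JV = -2:3

BJ:JV = -2/3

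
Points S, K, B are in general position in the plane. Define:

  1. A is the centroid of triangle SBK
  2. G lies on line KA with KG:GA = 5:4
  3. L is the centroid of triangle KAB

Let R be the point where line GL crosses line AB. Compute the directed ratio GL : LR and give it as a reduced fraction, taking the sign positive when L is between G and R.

Set S = (0, 0), K = (1, 0), B = (0, 1); any affine frame gives the same invariant.
1. A is the centroid of triangle SBK ⇒ A = (1/3, 1/3)
2. G lies on line KA with KG:GA = 5:4 ⇒ G = (17/27, 5/27)
3. L is the centroid of triangle KAB ⇒ L = (4/9, 4/9)
line GL meets AB at R = (-1/9, 11/9)
L = G + t·(R−G) with t = 1/4, so GL:LR = 1/4:3/4

GL:LR = 1/3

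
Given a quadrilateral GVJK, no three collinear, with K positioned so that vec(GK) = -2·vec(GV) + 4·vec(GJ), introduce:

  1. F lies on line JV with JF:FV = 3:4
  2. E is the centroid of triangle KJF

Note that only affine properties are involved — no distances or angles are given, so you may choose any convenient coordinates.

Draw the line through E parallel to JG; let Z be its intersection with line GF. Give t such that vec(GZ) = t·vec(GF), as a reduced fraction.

t = -11/9

Choose coordinates G = (0, 0), V = (1, 0), J = (0, 1), K = (-2, 4).
1. F lies on line JV with JF:FV = 3:4 ⇒ F = (3/7, 4/7)
2. E is the centroid of triangle KJF ⇒ E = (-11/21, 13/7)
through E parallel to JG: direction (0, -1); meets GF at Z = (-11/21, -44/63)
Z = G + t·(F−G) with t = -11/9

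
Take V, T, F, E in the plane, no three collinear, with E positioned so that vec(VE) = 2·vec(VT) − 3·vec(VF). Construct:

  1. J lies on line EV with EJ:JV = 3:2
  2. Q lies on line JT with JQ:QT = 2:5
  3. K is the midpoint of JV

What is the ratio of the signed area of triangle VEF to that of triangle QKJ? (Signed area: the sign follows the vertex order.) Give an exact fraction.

Choose coordinates V = (0, 0), T = (1, 0), F = (0, 1), E = (2, -3).
1. J lies on line EV with EJ:JV = 3:2 ⇒ J = (4/5, -6/5)
2. Q lies on line JT with JQ:QT = 2:5 ⇒ Q = (6/7, -6/7)
3. K is the midpoint of JV ⇒ K = (2/5, -3/5)
2·[VEF] = 2, 2·[QKJ] = 6/35
[VEF]:[QKJ] = 2:6/35 = 35/3

[VEF]:[QKJ] = 35/3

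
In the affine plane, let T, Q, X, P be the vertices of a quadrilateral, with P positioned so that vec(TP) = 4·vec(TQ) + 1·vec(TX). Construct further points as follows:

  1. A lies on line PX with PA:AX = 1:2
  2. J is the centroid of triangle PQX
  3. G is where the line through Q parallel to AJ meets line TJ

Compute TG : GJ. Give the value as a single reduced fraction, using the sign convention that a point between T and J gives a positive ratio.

TG:GJ = -3/4

Assign T = (0, 0), Q = (1, 0), X = (0, 1), P = (4, 1) — the answer is frame-independent, so this choice is without loss of generality.
1. A lies on line PX with PA:AX = 1:2 ⇒ A = (8/3, 1)
2. J is the centroid of triangle PQX ⇒ J = (5/3, 2/3)
3. G is where the line through Q parallel to AJ meets line TJ ⇒ G = (-5, -2)
G = T + t·(J−T) with t = -3, so TG:GJ = t:(1−t) = -3:4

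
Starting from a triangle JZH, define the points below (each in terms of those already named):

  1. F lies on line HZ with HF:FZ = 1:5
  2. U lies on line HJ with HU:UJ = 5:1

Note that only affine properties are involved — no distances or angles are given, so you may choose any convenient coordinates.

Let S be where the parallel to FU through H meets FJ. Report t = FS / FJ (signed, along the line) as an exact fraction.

t = -5

Choose coordinates J = (0, 0), Z = (1, 0), H = (0, 1).
1. F lies on line HZ with HF:FZ = 1:5 ⇒ F = (1/6, 5/6)
2. U lies on line HJ with HU:UJ = 5:1 ⇒ U = (0, 1/6)
through H parallel to FU: direction (-1/6, -2/3); meets FJ at S = (1, 5)
S = F + t·(J−F) with t = -5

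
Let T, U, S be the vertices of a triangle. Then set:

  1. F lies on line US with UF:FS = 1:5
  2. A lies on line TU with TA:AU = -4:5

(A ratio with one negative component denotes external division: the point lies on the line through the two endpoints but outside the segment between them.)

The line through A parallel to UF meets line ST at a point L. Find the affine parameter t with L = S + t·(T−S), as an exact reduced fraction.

Choose coordinates T = (0, 0), U = (1, 0), S = (0, 1).
1. F lies on line US with UF:FS = 1:5 ⇒ F = (5/6, 1/6)
2. A lies on line TU with TA:AU = -4:5 ⇒ A = (-4, 0)
through A parallel to UF: direction (-1/6, 1/6); meets ST at L = (0, -4)
L = S + t·(T−S) with t = 5

t = 5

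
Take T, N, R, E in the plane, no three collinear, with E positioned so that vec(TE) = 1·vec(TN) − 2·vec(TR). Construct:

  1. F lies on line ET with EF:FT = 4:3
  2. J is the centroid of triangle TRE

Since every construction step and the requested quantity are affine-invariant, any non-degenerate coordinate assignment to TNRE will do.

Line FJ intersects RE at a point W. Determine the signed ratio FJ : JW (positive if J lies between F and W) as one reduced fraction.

Work in coordinates with T = (0, 0), N = (1, 0), R = (0, 1), E = (1, -2).
1. F lies on line ET with EF:FT = 4:3 ⇒ F = (3/7, -6/7)
2. J is the centroid of triangle TRE ⇒ J = (1/3, -1/3)
line FJ meets RE at W = (1/5, 2/5)
J = F + t·(W−F) with t = 5/12, so FJ:JW = 5/12:7/12

FJ:JW = 5/7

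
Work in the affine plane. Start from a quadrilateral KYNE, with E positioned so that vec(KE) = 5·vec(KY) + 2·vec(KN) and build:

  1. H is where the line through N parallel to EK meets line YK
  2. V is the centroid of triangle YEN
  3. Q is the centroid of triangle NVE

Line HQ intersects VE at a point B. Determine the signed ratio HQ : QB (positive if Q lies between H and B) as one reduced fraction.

Work in coordinates with K = (0, 0), Y = (1, 0), N = (0, 1), E = (5, 2).
1. H is where the line through N parallel to EK meets line YK ⇒ H = (-5/2, 0)
2. V is the centroid of triangle YEN ⇒ V = (2, 1)
3. Q is the centroid of triangle NVE ⇒ Q = (7/3, 4/3)
line HQ meets VE at B = (31/5, 12/5)
Q = H + t·(B−H) with t = 5/9, so HQ:QB = 5/9:4/9

HQ:QB = 5/4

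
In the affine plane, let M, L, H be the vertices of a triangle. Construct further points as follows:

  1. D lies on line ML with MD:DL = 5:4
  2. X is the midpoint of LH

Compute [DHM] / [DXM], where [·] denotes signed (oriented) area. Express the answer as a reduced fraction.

Set M = (0, 0), L = (1, 0), H = (0, 1); any affine frame gives the same invariant.
1. D lies on line ML with MD:DL = 5:4 ⇒ D = (5/9, 0)
2. X is the midpoint of LH ⇒ X = (1/2, 1/2)
2·[DHM] = 5/9, 2·[DXM] = 5/18
[DHM]:[DXM] = 5/9:5/18 = 2

[DHM]:[DXM] = 2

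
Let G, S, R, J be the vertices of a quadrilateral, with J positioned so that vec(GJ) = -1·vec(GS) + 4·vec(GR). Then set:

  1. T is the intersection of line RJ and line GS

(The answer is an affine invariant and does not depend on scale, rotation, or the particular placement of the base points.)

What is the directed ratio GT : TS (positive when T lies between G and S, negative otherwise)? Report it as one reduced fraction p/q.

Assign G = (0, 0), S = (1, 0), R = (0, 1), J = (-1, 4) — the answer is frame-independent, so this choice is without loss of generality.
1. T is the intersection of line RJ and line GS ⇒ T = (1/3, 0)
T = G + t·(S−G) with t = 1/3, so GT:TS = t:(1−t) = 1/3:2/3

GT:TS = 1/2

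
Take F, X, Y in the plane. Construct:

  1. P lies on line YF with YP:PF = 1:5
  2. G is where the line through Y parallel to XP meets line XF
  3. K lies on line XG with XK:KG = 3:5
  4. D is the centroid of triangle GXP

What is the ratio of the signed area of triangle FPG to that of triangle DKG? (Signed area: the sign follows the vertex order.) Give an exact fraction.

[FPG]:[DKG] = -144/5

Choose coordinates F = (0, 0), X = (1, 0), Y = (0, 1).
1. P lies on line YF with YP:PF = 1:5 ⇒ P = (0, 5/6)
2. G is where the line through Y parallel to XP meets line XF ⇒ G = (6/5, 0)
3. K lies on line XG with XK:KG = 3:5 ⇒ K = (43/40, 0)
4. D is the centroid of triangle GXP ⇒ D = (11/15, 5/18)
2·[FPG] = -1, 2·[DKG] = 5/144
[FPG]:[DKG] = -1:5/144 = -144/5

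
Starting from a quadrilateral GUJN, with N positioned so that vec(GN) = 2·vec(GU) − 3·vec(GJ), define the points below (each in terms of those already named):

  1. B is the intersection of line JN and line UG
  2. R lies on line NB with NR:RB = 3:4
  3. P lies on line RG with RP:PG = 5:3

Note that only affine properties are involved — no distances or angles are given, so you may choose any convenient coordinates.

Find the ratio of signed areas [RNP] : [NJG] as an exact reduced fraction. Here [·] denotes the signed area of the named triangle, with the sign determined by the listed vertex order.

Set G = (0, 0), U = (1, 0), J = (0, 1), N = (2, -3); any affine frame gives the same invariant.
1. B is the intersection of line JN and line UG ⇒ B = (1/2, 0)
2. R lies on line NB with NR:RB = 3:4 ⇒ R = (19/14, -12/7)
3. P lies on line RG with RP:PG = 5:3 ⇒ P = (57/112, -9/14)
2·[RNP] = -45/112, 2·[NJG] = 2
[RNP]:[NJG] = -45/112:2 = -45/224

[RNP]:[NJG] = -45/224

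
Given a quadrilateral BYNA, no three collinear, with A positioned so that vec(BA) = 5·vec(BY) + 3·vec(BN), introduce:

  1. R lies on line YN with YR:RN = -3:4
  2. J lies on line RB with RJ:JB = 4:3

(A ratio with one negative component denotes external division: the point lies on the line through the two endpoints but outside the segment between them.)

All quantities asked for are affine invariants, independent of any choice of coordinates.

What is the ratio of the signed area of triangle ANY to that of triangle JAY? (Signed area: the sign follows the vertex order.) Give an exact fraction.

[ANY]:[JAY] = 49/51

Choose coordinates B = (0, 0), Y = (1, 0), N = (0, 1), A = (5, 3).
1. R lies on line YN with YR:RN = -3:4 ⇒ R = (4, -3)
2. J lies on line RB with RJ:JB = 4:3 ⇒ J = (12/7, -9/7)
2·[ANY] = 7, 2·[JAY] = 51/7
[ANY]:[JAY] = 7:51/7 = 49/51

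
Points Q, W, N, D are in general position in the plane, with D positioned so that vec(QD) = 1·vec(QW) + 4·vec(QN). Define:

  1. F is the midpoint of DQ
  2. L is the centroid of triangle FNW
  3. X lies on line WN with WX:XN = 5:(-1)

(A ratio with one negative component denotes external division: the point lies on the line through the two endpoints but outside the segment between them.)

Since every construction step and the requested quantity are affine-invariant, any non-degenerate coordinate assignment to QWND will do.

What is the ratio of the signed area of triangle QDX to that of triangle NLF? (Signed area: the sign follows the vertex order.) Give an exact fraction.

[QDX]:[NLF] = 9/2

Choose coordinates Q = (0, 0), W = (1, 0), N = (0, 1), D = (1, 4).
1. F is the midpoint of DQ ⇒ F = (1/2, 2)
2. L is the centroid of triangle FNW ⇒ L = (1/2, 1)
3. X lies on line WN with WX:XN = 5:(-1) ⇒ X = (-1/4, 5/4)
2·[QDX] = 9/4, 2·[NLF] = 1/2
[QDX]:[NLF] = 9/4:1/2 = 9/2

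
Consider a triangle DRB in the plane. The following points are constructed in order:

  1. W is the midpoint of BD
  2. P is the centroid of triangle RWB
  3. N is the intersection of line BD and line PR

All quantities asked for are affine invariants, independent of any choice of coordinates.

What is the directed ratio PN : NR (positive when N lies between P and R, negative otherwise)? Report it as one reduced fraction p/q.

Assign D = (0, 0), R = (1, 0), B = (0, 1) — the answer is frame-independent, so this choice is without loss of generality.
1. W is the midpoint of BD ⇒ W = (0, 1/2)
2. P is the centroid of triangle RWB ⇒ P = (1/3, 1/2)
3. N is the intersection of line BD and line PR ⇒ N = (0, 3/4)
N = P + t·(R−P) with t = -1/2, so PN:NR = t:(1−t) = -1/2:3/2

PN:NR = -1/3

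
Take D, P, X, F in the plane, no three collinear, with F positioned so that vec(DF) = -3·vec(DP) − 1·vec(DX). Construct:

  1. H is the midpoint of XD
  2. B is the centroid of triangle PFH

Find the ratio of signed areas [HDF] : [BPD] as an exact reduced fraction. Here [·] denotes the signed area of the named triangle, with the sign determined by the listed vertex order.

[HDF]:[BPD] = -9

Choose coordinates D = (0, 0), P = (1, 0), X = (0, 1), F = (-3, -1).
1. H is the midpoint of XD ⇒ H = (0, 1/2)
2. B is the centroid of triangle PFH ⇒ B = (-2/3, -1/6)
2·[HDF] = -3/2, 2·[BPD] = 1/6
[HDF]:[BPD] = -3/2:1/6 = -9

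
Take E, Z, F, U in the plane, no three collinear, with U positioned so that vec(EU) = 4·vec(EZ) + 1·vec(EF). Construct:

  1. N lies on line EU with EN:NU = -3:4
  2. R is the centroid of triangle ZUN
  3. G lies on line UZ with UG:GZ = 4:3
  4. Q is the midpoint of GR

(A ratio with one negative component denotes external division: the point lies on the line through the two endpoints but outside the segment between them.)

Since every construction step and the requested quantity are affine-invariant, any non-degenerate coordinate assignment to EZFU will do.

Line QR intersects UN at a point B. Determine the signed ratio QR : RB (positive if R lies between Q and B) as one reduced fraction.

Set E = (0, 0), Z = (1, 0), F = (0, 1), U = (4, 1); any affine frame gives the same invariant.
1. N lies on line EU with EN:NU = -3:4 ⇒ N = (-12, -3)
2. R is the centroid of triangle ZUN ⇒ R = (-7/3, -2/3)
3. G lies on line UZ with UG:GZ = 4:3 ⇒ G = (16/7, 3/7)
4. Q is the midpoint of GR ⇒ Q = (-1/42, -5/42)
line QR meets UN at B = (-44/5, -11/5)
R = Q + t·(B−Q) with t = 5/19, so QR:RB = 5/19:14/19

QR:RB = 5/14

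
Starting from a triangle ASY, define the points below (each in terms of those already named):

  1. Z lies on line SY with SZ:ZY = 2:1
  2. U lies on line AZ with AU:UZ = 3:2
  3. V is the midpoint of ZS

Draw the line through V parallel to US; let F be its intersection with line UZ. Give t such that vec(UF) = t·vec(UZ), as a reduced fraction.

Choose coordinates A = (0, 0), S = (1, 0), Y = (0, 1).
1. Z lies on line SY with SZ:ZY = 2:1 ⇒ Z = (1/3, 2/3)
2. U lies on line AZ with AU:UZ = 3:2 ⇒ U = (1/5, 2/5)
3. V is the midpoint of ZS ⇒ V = (2/3, 1/3)
through V parallel to US: direction (4/5, -2/5); meets UZ at F = (4/15, 8/15)
F = U + t·(Z−U) with t = 1/2

t = 1/2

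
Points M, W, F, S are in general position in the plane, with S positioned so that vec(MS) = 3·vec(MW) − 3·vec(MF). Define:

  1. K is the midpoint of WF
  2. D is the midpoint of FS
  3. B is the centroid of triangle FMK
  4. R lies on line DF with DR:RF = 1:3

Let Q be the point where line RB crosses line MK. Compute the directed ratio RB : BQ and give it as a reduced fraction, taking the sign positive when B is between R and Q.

Assign M = (0, 0), W = (1, 0), F = (0, 1), S = (3, -3) — the answer is frame-independent, so this choice is without loss of generality.
1. K is the midpoint of WF ⇒ K = (1/2, 1/2)
2. D is the midpoint of FS ⇒ D = (3/2, -1)
3. B is the centroid of triangle FMK ⇒ B = (1/6, 1/2)
4. R lies on line DF with DR:RF = 1:3 ⇒ R = (9/8, -1/2)
line RB meets MK at Q = (31/94, 31/94)
B = R + t·(Q−R) with t = 47/39, so RB:BQ = 47/39:-8/39

RB:BQ = -47/8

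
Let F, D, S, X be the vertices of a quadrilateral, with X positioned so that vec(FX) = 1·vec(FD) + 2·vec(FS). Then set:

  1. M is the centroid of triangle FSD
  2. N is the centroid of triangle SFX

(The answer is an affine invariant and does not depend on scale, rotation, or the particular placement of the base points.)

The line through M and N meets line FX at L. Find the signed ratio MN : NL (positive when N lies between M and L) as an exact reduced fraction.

Assign F = (0, 0), D = (1, 0), S = (0, 1), X = (1, 2) — the answer is frame-independent, so this choice is without loss of generality.
1. M is the centroid of triangle FSD ⇒ M = (1/3, 1/3)
2. N is the centroid of triangle SFX ⇒ N = (1/3, 1)
line MN meets FX at L = (1/3, 2/3)
N = M + t·(L−M) with t = 2, so MN:NL = 2:-1

MN:NL = -2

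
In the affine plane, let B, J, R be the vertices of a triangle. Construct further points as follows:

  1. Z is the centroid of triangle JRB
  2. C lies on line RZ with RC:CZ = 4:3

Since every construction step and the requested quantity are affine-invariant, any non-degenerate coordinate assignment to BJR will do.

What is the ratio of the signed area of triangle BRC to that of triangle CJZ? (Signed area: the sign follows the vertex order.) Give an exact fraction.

[BRC]:[CJZ] = 4/3

Assign B = (0, 0), J = (1, 0), R = (0, 1) — the answer is frame-independent, so this choice is without loss of generality.
1. Z is the centroid of triangle JRB ⇒ Z = (1/3, 1/3)
2. C lies on line RZ with RC:CZ = 4:3 ⇒ C = (4/21, 13/21)
2·[BRC] = -4/21, 2·[CJZ] = -1/7
[BRC]:[CJZ] = -4/21:-1/7 = 4/3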